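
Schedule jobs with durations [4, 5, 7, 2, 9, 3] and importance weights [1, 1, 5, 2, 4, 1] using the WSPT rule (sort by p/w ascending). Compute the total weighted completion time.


Compute p/w ratios and sort ascending (WSPT): [(2, 2), (7, 5), (9, 4), (3, 1), (4, 1), (5, 1)]
Compute weighted completion times:
  Job (p=2,w=2): C=2, w*C=2*2=4
  Job (p=7,w=5): C=9, w*C=5*9=45
  Job (p=9,w=4): C=18, w*C=4*18=72
  Job (p=3,w=1): C=21, w*C=1*21=21
  Job (p=4,w=1): C=25, w*C=1*25=25
  Job (p=5,w=1): C=30, w*C=1*30=30
Total weighted completion time = 197

197


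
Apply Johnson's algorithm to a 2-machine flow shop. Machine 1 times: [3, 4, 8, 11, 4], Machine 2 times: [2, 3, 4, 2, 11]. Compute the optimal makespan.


Apply Johnson's rule:
  Group 1 (a <= b): [(5, 4, 11)]
  Group 2 (a > b): [(3, 8, 4), (2, 4, 3), (1, 3, 2), (4, 11, 2)]
Optimal job order: [5, 3, 2, 1, 4]
Schedule:
  Job 5: M1 done at 4, M2 done at 15
  Job 3: M1 done at 12, M2 done at 19
  Job 2: M1 done at 16, M2 done at 22
  Job 1: M1 done at 19, M2 done at 24
  Job 4: M1 done at 30, M2 done at 32
Makespan = 32

32


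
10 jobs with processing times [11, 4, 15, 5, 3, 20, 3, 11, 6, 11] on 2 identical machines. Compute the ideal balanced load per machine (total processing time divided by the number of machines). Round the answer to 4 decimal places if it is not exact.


Total processing time = 11 + 4 + 15 + 5 + 3 + 20 + 3 + 11 + 6 + 11 = 89
Number of machines = 2
Ideal balanced load = 89 / 2 = 44.5

44.5


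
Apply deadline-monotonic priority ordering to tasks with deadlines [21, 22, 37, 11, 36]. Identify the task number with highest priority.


Sort tasks by relative deadline (ascending):
  Task 4: deadline = 11
  Task 1: deadline = 21
  Task 2: deadline = 22
  Task 5: deadline = 36
  Task 3: deadline = 37
Priority order (highest first): [4, 1, 2, 5, 3]
Highest priority task = 4

4


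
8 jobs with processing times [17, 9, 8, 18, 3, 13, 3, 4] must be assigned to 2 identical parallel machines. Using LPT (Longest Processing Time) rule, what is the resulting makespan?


Sort jobs in decreasing order (LPT): [18, 17, 13, 9, 8, 4, 3, 3]
Assign each job to the least loaded machine:
  Machine 1: jobs [18, 9, 8, 3], load = 38
  Machine 2: jobs [17, 13, 4, 3], load = 37
Makespan = max load = 38

38


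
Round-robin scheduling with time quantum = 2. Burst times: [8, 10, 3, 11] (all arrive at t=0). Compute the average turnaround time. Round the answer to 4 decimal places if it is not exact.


Time quantum = 2
Execution trace:
  J1 runs 2 units, time = 2
  J2 runs 2 units, time = 4
  J3 runs 2 units, time = 6
  J4 runs 2 units, time = 8
  J1 runs 2 units, time = 10
  J2 runs 2 units, time = 12
  J3 runs 1 units, time = 13
  J4 runs 2 units, time = 15
  J1 runs 2 units, time = 17
  J2 runs 2 units, time = 19
  J4 runs 2 units, time = 21
  J1 runs 2 units, time = 23
  J2 runs 2 units, time = 25
  J4 runs 2 units, time = 27
  J2 runs 2 units, time = 29
  J4 runs 2 units, time = 31
  J4 runs 1 units, time = 32
Finish times: [23, 29, 13, 32]
Average turnaround = 97/4 = 24.25

24.25


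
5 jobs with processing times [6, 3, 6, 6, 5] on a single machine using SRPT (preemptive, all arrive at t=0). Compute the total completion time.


Since all jobs arrive at t=0, SRPT equals SPT ordering.
SPT order: [3, 5, 6, 6, 6]
Completion times:
  Job 1: p=3, C=3
  Job 2: p=5, C=8
  Job 3: p=6, C=14
  Job 4: p=6, C=20
  Job 5: p=6, C=26
Total completion time = 3 + 8 + 14 + 20 + 26 = 71

71


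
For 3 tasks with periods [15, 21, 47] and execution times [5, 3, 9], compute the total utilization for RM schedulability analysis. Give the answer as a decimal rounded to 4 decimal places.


Compute individual utilizations (exact fractions):
  Task 1: C/T = 5/15 = 1/3 (approx. 0.3333)
  Task 2: C/T = 3/21 = 1/7 (approx. 0.1429)
  Task 3: C/T = 9/47 (approx. 0.1915)
Total utilization U = 1/3 + 1/7 + 9/47 = 659/987
Rounded to 4 decimal places: U = 0.6677
RM (Liu & Layland) bound for 3 tasks = 0.779763; compare with U = 659/987 (approx. 0.667680)
U <= bound, so schedulable by RM sufficient condition.

0.6677


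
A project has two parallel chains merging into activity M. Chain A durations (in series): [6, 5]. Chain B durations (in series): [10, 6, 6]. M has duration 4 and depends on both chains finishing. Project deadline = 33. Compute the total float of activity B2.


Forward pass: ES(B2) = sum of predecessors on chain B = 10
EF = ES + duration = 10 + 6 = 16
Backward pass: LF(M) = deadline = 33; LS(M) = 33 - 4 = 29
LF(B2) = LS(M) - sum(successors on chain B) = 29 - 6 = 23
LS = LF - duration = 23 - 6 = 17
Total float = LS - ES = 17 - 10 = 7

7


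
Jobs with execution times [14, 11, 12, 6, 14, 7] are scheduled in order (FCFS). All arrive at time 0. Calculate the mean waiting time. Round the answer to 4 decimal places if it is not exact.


FCFS order (as given): [14, 11, 12, 6, 14, 7]
Waiting times:
  Job 1: wait = 0
  Job 2: wait = 14
  Job 3: wait = 25
  Job 4: wait = 37
  Job 5: wait = 43
  Job 6: wait = 57
Sum of waiting times = 176
Average waiting time = 176/6 = 29.3333

29.3333


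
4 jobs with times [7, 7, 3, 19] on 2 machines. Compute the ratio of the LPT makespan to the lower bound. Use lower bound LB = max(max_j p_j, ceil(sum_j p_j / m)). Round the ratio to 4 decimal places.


LPT order: [19, 7, 7, 3]
Machine loads after assignment: [19, 17]
LPT makespan = 19
Lower bound = max(max_job, ceil(total/2)) = max(19, 18) = 19
Ratio = 19 / 19 = 1.0

1.0


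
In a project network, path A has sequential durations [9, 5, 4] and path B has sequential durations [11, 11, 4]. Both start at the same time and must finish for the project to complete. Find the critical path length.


Path A total = 9 + 5 + 4 = 18
Path B total = 11 + 11 + 4 = 26
Critical path = longest path = max(18, 26) = 26

26


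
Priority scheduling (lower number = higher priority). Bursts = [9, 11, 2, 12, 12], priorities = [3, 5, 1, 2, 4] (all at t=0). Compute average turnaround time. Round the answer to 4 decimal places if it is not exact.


Sort by priority (ascending = highest first):
Order: [(1, 2), (2, 12), (3, 9), (4, 12), (5, 11)]
Completion times:
  Priority 1, burst=2, C=2
  Priority 2, burst=12, C=14
  Priority 3, burst=9, C=23
  Priority 4, burst=12, C=35
  Priority 5, burst=11, C=46
Average turnaround = 120/5 = 24.0

24.0


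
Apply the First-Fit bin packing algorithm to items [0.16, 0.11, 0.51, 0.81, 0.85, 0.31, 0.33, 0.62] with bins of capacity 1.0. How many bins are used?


Place items sequentially using First-Fit:
  Item 0.16 -> new Bin 1
  Item 0.11 -> Bin 1 (now 0.27)
  Item 0.51 -> Bin 1 (now 0.78)
  Item 0.81 -> new Bin 2
  Item 0.85 -> new Bin 3
  Item 0.31 -> new Bin 4
  Item 0.33 -> Bin 4 (now 0.64)
  Item 0.62 -> new Bin 5
Total bins used = 5

5


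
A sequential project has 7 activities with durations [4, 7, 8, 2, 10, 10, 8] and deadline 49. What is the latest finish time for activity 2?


LF(activity 2) = deadline - sum of successor durations
Successors: activities 3 through 7 with durations [8, 2, 10, 10, 8]
Sum of successor durations = 38
LF = 49 - 38 = 11

11


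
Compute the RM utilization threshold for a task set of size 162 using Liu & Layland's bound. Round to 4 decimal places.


Compute 2^(1/162) = 1.0042878529
Subtract 1: 1.0042878529 - 1 = 0.0042878529
Multiply by n: 162 * 0.0042878529 = 0.6946321698
Round to 4 dp: 0.6946

0.6946


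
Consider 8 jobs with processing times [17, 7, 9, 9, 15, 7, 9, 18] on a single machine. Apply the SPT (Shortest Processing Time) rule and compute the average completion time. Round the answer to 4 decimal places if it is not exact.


Sort jobs by processing time (SPT order): [7, 7, 9, 9, 9, 15, 17, 18]
Compute completion times sequentially:
  Job 1: processing = 7, completes at 7
  Job 2: processing = 7, completes at 14
  Job 3: processing = 9, completes at 23
  Job 4: processing = 9, completes at 32
  Job 5: processing = 9, completes at 41
  Job 6: processing = 15, completes at 56
  Job 7: processing = 17, completes at 73
  Job 8: processing = 18, completes at 91
Sum of completion times = 337
Average completion time = 337/8 = 42.125

42.125


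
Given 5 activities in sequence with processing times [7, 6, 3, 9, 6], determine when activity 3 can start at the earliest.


Activity 3 starts after activities 1 through 2 complete.
Predecessor durations: [7, 6]
ES = 7 + 6 = 13

13


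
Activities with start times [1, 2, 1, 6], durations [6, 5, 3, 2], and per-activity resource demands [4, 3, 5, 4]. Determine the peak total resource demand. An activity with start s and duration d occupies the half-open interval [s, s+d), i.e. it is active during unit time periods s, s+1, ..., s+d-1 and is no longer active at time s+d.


Each activity i is active on [start_i, start_i + duration_i).
Compute total resource usage per time slot:
  t=0: active resources = [], total = 0
  t=1: active resources = [4, 5], total = 9
  t=2: active resources = [4, 3, 5], total = 12
  t=3: active resources = [4, 3, 5], total = 12
  t=4: active resources = [4, 3], total = 7
  t=5: active resources = [4, 3], total = 7
  t=6: active resources = [4, 3, 4], total = 11
  t=7: active resources = [4], total = 4
Peak resource demand = 12

12


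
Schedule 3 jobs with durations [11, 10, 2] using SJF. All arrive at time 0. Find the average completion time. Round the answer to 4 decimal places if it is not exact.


SJF order (ascending): [2, 10, 11]
Completion times:
  Job 1: burst=2, C=2
  Job 2: burst=10, C=12
  Job 3: burst=11, C=23
Average completion = 37/3 = 12.3333

12.3333


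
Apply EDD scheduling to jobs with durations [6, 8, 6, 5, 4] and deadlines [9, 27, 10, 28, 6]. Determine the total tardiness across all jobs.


Sort by due date (EDD order): [(4, 6), (6, 9), (6, 10), (8, 27), (5, 28)]
Compute completion times and tardiness:
  Job 1: p=4, d=6, C=4, tardiness=max(0,4-6)=0
  Job 2: p=6, d=9, C=10, tardiness=max(0,10-9)=1
  Job 3: p=6, d=10, C=16, tardiness=max(0,16-10)=6
  Job 4: p=8, d=27, C=24, tardiness=max(0,24-27)=0
  Job 5: p=5, d=28, C=29, tardiness=max(0,29-28)=1
Total tardiness = 8

8


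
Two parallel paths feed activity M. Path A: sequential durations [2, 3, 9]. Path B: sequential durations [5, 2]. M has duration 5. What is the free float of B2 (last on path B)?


ES(B2) = sum of predecessors on chain B = 5
EF(B2) = ES + duration = 5 + 2 = 7
Successor of B2 is M. ES(M) = max(sum(A), sum(B)) = max(14, 7) = 14
Free float = ES(successor) - EF(current) = 14 - 7 = 7

7


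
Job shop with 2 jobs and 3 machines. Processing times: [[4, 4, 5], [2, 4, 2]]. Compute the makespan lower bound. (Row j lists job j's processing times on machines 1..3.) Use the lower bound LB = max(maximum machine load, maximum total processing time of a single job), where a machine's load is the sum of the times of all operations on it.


Machine loads:
  Machine 1: 4 + 2 = 6
  Machine 2: 4 + 4 = 8
  Machine 3: 5 + 2 = 7
Max machine load = 8
Job totals:
  Job 1: 13
  Job 2: 8
Max job total = 13
Lower bound = max(8, 13) = 13

13


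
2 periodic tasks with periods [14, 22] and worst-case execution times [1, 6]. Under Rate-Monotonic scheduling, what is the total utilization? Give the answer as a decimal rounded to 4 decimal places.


Compute individual utilizations (exact fractions):
  Task 1: C/T = 1/14 (approx. 0.0714)
  Task 2: C/T = 6/22 = 3/11 (approx. 0.2727)
Total utilization U = 1/14 + 3/11 = 53/154
Rounded to 4 decimal places: U = 0.3442
RM (Liu & Layland) bound for 2 tasks = 0.828427; compare with U = 53/154 (approx. 0.344156)
U <= bound, so schedulable by RM sufficient condition.

0.3442


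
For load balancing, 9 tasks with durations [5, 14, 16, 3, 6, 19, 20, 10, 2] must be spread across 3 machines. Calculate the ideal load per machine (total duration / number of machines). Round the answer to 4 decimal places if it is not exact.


Total processing time = 5 + 14 + 16 + 3 + 6 + 19 + 20 + 10 + 2 = 95
Number of machines = 3
Ideal balanced load = 95 / 3 = 31.6667

31.6667


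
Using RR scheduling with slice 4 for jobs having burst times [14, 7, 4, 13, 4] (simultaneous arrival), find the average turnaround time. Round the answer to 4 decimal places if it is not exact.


Time quantum = 4
Execution trace:
  J1 runs 4 units, time = 4
  J2 runs 4 units, time = 8
  J3 runs 4 units, time = 12
  J4 runs 4 units, time = 16
  J5 runs 4 units, time = 20
  J1 runs 4 units, time = 24
  J2 runs 3 units, time = 27
  J4 runs 4 units, time = 31
  J1 runs 4 units, time = 35
  J4 runs 4 units, time = 39
  J1 runs 2 units, time = 41
  J4 runs 1 units, time = 42
Finish times: [41, 27, 12, 42, 20]
Average turnaround = 142/5 = 28.4

28.4


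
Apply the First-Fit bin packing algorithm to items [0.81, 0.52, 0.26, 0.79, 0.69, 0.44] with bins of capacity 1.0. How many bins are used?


Place items sequentially using First-Fit:
  Item 0.81 -> new Bin 1
  Item 0.52 -> new Bin 2
  Item 0.26 -> Bin 2 (now 0.78)
  Item 0.79 -> new Bin 3
  Item 0.69 -> new Bin 4
  Item 0.44 -> new Bin 5
Total bins used = 5

5


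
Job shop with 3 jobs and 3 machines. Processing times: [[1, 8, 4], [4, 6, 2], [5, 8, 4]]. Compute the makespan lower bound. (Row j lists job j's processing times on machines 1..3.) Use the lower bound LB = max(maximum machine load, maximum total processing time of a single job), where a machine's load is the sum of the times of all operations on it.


Machine loads:
  Machine 1: 1 + 4 + 5 = 10
  Machine 2: 8 + 6 + 8 = 22
  Machine 3: 4 + 2 + 4 = 10
Max machine load = 22
Job totals:
  Job 1: 13
  Job 2: 12
  Job 3: 17
Max job total = 17
Lower bound = max(22, 17) = 22

22


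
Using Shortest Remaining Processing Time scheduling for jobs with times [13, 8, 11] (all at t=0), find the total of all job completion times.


Since all jobs arrive at t=0, SRPT equals SPT ordering.
SPT order: [8, 11, 13]
Completion times:
  Job 1: p=8, C=8
  Job 2: p=11, C=19
  Job 3: p=13, C=32
Total completion time = 8 + 19 + 32 = 59

59


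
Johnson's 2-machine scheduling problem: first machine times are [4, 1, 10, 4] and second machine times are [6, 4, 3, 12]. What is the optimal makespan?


Apply Johnson's rule:
  Group 1 (a <= b): [(2, 1, 4), (1, 4, 6), (4, 4, 12)]
  Group 2 (a > b): [(3, 10, 3)]
Optimal job order: [2, 1, 4, 3]
Schedule:
  Job 2: M1 done at 1, M2 done at 5
  Job 1: M1 done at 5, M2 done at 11
  Job 4: M1 done at 9, M2 done at 23
  Job 3: M1 done at 19, M2 done at 26
Makespan = 26

26


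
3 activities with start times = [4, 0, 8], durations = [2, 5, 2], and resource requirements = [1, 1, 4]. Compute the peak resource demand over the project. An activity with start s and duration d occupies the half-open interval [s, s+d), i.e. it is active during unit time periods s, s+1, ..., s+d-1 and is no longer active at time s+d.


Each activity i is active on [start_i, start_i + duration_i).
Compute total resource usage per time slot:
  t=0: active resources = [1], total = 1
  t=1: active resources = [1], total = 1
  t=2: active resources = [1], total = 1
  t=3: active resources = [1], total = 1
  t=4: active resources = [1, 1], total = 2
  t=5: active resources = [1], total = 1
  t=6: active resources = [], total = 0
  t=7: active resources = [], total = 0
  t=8: active resources = [4], total = 4
  t=9: active resources = [4], total = 4
Peak resource demand = 4

4


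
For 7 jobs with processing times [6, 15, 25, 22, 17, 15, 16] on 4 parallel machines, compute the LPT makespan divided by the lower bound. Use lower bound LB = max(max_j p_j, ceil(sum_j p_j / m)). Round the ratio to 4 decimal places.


LPT order: [25, 22, 17, 16, 15, 15, 6]
Machine loads after assignment: [25, 28, 32, 31]
LPT makespan = 32
Lower bound = max(max_job, ceil(total/4)) = max(25, 29) = 29
Ratio = 32 / 29 = 1.1034

1.1034


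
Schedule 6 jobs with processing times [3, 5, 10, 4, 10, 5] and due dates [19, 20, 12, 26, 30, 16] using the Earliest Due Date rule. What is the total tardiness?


Sort by due date (EDD order): [(10, 12), (5, 16), (3, 19), (5, 20), (4, 26), (10, 30)]
Compute completion times and tardiness:
  Job 1: p=10, d=12, C=10, tardiness=max(0,10-12)=0
  Job 2: p=5, d=16, C=15, tardiness=max(0,15-16)=0
  Job 3: p=3, d=19, C=18, tardiness=max(0,18-19)=0
  Job 4: p=5, d=20, C=23, tardiness=max(0,23-20)=3
  Job 5: p=4, d=26, C=27, tardiness=max(0,27-26)=1
  Job 6: p=10, d=30, C=37, tardiness=max(0,37-30)=7
Total tardiness = 11

11


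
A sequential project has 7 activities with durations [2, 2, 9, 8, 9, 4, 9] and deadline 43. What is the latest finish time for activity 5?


LF(activity 5) = deadline - sum of successor durations
Successors: activities 6 through 7 with durations [4, 9]
Sum of successor durations = 13
LF = 43 - 13 = 30

30


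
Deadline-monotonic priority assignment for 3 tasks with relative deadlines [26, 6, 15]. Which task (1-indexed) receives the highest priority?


Sort tasks by relative deadline (ascending):
  Task 2: deadline = 6
  Task 3: deadline = 15
  Task 1: deadline = 26
Priority order (highest first): [2, 3, 1]
Highest priority task = 2

2


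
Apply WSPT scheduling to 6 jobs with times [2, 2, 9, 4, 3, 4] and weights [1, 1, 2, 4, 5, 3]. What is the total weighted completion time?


Compute p/w ratios and sort ascending (WSPT): [(3, 5), (4, 4), (4, 3), (2, 1), (2, 1), (9, 2)]
Compute weighted completion times:
  Job (p=3,w=5): C=3, w*C=5*3=15
  Job (p=4,w=4): C=7, w*C=4*7=28
  Job (p=4,w=3): C=11, w*C=3*11=33
  Job (p=2,w=1): C=13, w*C=1*13=13
  Job (p=2,w=1): C=15, w*C=1*15=15
  Job (p=9,w=2): C=24, w*C=2*24=48
Total weighted completion time = 152

152


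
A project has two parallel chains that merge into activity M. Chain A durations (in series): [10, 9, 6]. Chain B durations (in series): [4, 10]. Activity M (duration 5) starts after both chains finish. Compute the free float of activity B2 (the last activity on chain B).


ES(B2) = sum of predecessors on chain B = 4
EF(B2) = ES + duration = 4 + 10 = 14
Successor of B2 is M. ES(M) = max(sum(A), sum(B)) = max(25, 14) = 25
Free float = ES(successor) - EF(current) = 25 - 14 = 11

11


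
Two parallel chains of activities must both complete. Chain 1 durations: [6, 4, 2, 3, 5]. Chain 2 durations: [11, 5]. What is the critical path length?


Path A total = 6 + 4 + 2 + 3 + 5 = 20
Path B total = 11 + 5 = 16
Critical path = longest path = max(20, 16) = 20

20


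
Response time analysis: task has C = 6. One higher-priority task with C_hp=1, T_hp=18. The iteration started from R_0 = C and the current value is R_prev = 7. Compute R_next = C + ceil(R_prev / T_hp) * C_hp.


R_next = C + ceil(R_prev / T_hp) * C_hp
ceil(7 / 18) = ceil(0.3889) = 1
Interference = 1 * 1 = 1
R_next = 6 + 1 = 7
R_next = R_prev, so the iteration has converged (response time = 7).

7


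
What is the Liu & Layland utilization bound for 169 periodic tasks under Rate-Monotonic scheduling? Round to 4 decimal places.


Compute 2^(1/169) = 1.0041098851
Subtract 1: 1.0041098851 - 1 = 0.0041098851
Multiply by n: 169 * 0.0041098851 = 0.6945705819
Round to 4 dp: 0.6946

0.6946


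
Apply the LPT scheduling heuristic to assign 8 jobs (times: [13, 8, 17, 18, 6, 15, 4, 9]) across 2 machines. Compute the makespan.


Sort jobs in decreasing order (LPT): [18, 17, 15, 13, 9, 8, 6, 4]
Assign each job to the least loaded machine:
  Machine 1: jobs [18, 13, 9, 6], load = 46
  Machine 2: jobs [17, 15, 8, 4], load = 44
Makespan = max load = 46

46


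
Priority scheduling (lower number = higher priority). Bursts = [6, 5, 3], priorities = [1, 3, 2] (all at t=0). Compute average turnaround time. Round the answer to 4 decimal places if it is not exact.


Sort by priority (ascending = highest first):
Order: [(1, 6), (2, 3), (3, 5)]
Completion times:
  Priority 1, burst=6, C=6
  Priority 2, burst=3, C=9
  Priority 3, burst=5, C=14
Average turnaround = 29/3 = 9.6667

9.6667


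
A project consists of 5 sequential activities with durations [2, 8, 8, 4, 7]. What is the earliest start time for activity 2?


Activity 2 starts after activities 1 through 1 complete.
Predecessor durations: [2]
ES = 2 = 2

2


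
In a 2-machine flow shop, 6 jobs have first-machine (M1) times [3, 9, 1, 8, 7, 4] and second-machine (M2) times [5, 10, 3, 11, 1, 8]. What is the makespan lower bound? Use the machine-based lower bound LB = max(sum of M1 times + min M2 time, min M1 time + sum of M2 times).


LB1 = sum(M1 times) + min(M2 times) = 32 + 1 = 33
LB2 = min(M1 times) + sum(M2 times) = 1 + 38 = 39
Lower bound = max(LB1, LB2) = max(33, 39) = 39

39


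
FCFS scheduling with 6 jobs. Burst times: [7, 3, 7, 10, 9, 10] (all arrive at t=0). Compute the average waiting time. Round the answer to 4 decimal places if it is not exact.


FCFS order (as given): [7, 3, 7, 10, 9, 10]
Waiting times:
  Job 1: wait = 0
  Job 2: wait = 7
  Job 3: wait = 10
  Job 4: wait = 17
  Job 5: wait = 27
  Job 6: wait = 36
Sum of waiting times = 97
Average waiting time = 97/6 = 16.1667

16.1667


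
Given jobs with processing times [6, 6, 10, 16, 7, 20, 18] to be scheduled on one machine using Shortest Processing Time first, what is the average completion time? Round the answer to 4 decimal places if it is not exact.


Sort jobs by processing time (SPT order): [6, 6, 7, 10, 16, 18, 20]
Compute completion times sequentially:
  Job 1: processing = 6, completes at 6
  Job 2: processing = 6, completes at 12
  Job 3: processing = 7, completes at 19
  Job 4: processing = 10, completes at 29
  Job 5: processing = 16, completes at 45
  Job 6: processing = 18, completes at 63
  Job 7: processing = 20, completes at 83
Sum of completion times = 257
Average completion time = 257/7 = 36.7143

36.7143


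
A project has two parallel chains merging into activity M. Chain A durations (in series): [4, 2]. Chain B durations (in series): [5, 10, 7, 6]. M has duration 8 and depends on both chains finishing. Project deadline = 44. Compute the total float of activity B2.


Forward pass: ES(B2) = sum of predecessors on chain B = 5
EF = ES + duration = 5 + 10 = 15
Backward pass: LF(M) = deadline = 44; LS(M) = 44 - 8 = 36
LF(B2) = LS(M) - sum(successors on chain B) = 36 - 13 = 23
LS = LF - duration = 23 - 10 = 13
Total float = LS - ES = 13 - 5 = 8

8


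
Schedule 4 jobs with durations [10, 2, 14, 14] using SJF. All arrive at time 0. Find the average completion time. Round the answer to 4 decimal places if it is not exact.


SJF order (ascending): [2, 10, 14, 14]
Completion times:
  Job 1: burst=2, C=2
  Job 2: burst=10, C=12
  Job 3: burst=14, C=26
  Job 4: burst=14, C=40
Average completion = 80/4 = 20.0

20.0


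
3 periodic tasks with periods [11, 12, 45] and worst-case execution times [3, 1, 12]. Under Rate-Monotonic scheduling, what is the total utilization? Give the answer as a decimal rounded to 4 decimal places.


Compute individual utilizations (exact fractions):
  Task 1: C/T = 3/11 (approx. 0.2727)
  Task 2: C/T = 1/12 (approx. 0.0833)
  Task 3: C/T = 12/45 = 4/15 (approx. 0.2667)
Total utilization U = 3/11 + 1/12 + 4/15 = 137/220
Rounded to 4 decimal places: U = 0.6227
RM (Liu & Layland) bound for 3 tasks = 0.779763; compare with U = 137/220 (approx. 0.622727)
U <= bound, so schedulable by RM sufficient condition.

0.6227


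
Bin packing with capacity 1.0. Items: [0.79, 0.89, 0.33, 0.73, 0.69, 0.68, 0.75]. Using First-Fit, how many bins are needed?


Place items sequentially using First-Fit:
  Item 0.79 -> new Bin 1
  Item 0.89 -> new Bin 2
  Item 0.33 -> new Bin 3
  Item 0.73 -> new Bin 4
  Item 0.69 -> new Bin 5
  Item 0.68 -> new Bin 6
  Item 0.75 -> new Bin 7
Total bins used = 7

7


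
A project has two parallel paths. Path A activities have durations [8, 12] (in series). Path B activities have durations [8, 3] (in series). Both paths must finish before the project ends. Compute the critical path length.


Path A total = 8 + 12 = 20
Path B total = 8 + 3 = 11
Critical path = longest path = max(20, 11) = 20

20


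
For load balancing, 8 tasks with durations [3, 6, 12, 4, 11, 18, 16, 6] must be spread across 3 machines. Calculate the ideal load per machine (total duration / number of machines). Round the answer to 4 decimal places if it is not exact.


Total processing time = 3 + 6 + 12 + 4 + 11 + 18 + 16 + 6 = 76
Number of machines = 3
Ideal balanced load = 76 / 3 = 25.3333

25.3333


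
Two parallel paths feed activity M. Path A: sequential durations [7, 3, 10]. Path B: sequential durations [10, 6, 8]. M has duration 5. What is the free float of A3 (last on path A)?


ES(A3) = sum of predecessors on chain A = 10
EF(A3) = ES + duration = 10 + 10 = 20
Successor of A3 is M. ES(M) = max(sum(A), sum(B)) = max(20, 24) = 24
Free float = ES(successor) - EF(current) = 24 - 20 = 4

4


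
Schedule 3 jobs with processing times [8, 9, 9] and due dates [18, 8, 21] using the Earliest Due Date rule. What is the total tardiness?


Sort by due date (EDD order): [(9, 8), (8, 18), (9, 21)]
Compute completion times and tardiness:
  Job 1: p=9, d=8, C=9, tardiness=max(0,9-8)=1
  Job 2: p=8, d=18, C=17, tardiness=max(0,17-18)=0
  Job 3: p=9, d=21, C=26, tardiness=max(0,26-21)=5
Total tardiness = 6

6


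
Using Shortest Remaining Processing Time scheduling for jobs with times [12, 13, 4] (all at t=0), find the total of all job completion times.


Since all jobs arrive at t=0, SRPT equals SPT ordering.
SPT order: [4, 12, 13]
Completion times:
  Job 1: p=4, C=4
  Job 2: p=12, C=16
  Job 3: p=13, C=29
Total completion time = 4 + 16 + 29 = 49

49


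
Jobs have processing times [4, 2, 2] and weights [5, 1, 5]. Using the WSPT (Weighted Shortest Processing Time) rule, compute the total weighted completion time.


Compute p/w ratios and sort ascending (WSPT): [(2, 5), (4, 5), (2, 1)]
Compute weighted completion times:
  Job (p=2,w=5): C=2, w*C=5*2=10
  Job (p=4,w=5): C=6, w*C=5*6=30
  Job (p=2,w=1): C=8, w*C=1*8=8
Total weighted completion time = 48

48


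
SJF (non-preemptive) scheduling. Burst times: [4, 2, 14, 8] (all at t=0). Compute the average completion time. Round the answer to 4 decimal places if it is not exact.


SJF order (ascending): [2, 4, 8, 14]
Completion times:
  Job 1: burst=2, C=2
  Job 2: burst=4, C=6
  Job 3: burst=8, C=14
  Job 4: burst=14, C=28
Average completion = 50/4 = 12.5

12.5


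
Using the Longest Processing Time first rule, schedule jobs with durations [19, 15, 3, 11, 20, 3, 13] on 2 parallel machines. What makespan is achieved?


Sort jobs in decreasing order (LPT): [20, 19, 15, 13, 11, 3, 3]
Assign each job to the least loaded machine:
  Machine 1: jobs [20, 13, 11], load = 44
  Machine 2: jobs [19, 15, 3, 3], load = 40
Makespan = max load = 44

44


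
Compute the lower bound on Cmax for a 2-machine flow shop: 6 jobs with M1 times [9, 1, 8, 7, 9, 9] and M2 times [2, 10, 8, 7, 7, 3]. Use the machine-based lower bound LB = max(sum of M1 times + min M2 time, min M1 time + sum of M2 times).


LB1 = sum(M1 times) + min(M2 times) = 43 + 2 = 45
LB2 = min(M1 times) + sum(M2 times) = 1 + 37 = 38
Lower bound = max(LB1, LB2) = max(45, 38) = 45

45


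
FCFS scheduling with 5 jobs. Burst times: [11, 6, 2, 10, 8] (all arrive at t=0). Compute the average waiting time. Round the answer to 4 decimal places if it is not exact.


FCFS order (as given): [11, 6, 2, 10, 8]
Waiting times:
  Job 1: wait = 0
  Job 2: wait = 11
  Job 3: wait = 17
  Job 4: wait = 19
  Job 5: wait = 29
Sum of waiting times = 76
Average waiting time = 76/5 = 15.2

15.2


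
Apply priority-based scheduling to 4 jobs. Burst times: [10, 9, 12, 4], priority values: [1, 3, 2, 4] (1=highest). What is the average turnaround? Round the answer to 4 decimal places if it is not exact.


Sort by priority (ascending = highest first):
Order: [(1, 10), (2, 12), (3, 9), (4, 4)]
Completion times:
  Priority 1, burst=10, C=10
  Priority 2, burst=12, C=22
  Priority 3, burst=9, C=31
  Priority 4, burst=4, C=35
Average turnaround = 98/4 = 24.5

24.5


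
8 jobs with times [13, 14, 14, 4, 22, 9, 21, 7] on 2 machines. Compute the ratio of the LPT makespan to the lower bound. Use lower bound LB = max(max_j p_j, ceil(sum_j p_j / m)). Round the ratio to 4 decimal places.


LPT order: [22, 21, 14, 14, 13, 9, 7, 4]
Machine loads after assignment: [52, 52]
LPT makespan = 52
Lower bound = max(max_job, ceil(total/2)) = max(22, 52) = 52
Ratio = 52 / 52 = 1.0

1.0


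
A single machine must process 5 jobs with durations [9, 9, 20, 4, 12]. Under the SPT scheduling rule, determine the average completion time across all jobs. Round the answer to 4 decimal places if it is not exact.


Sort jobs by processing time (SPT order): [4, 9, 9, 12, 20]
Compute completion times sequentially:
  Job 1: processing = 4, completes at 4
  Job 2: processing = 9, completes at 13
  Job 3: processing = 9, completes at 22
  Job 4: processing = 12, completes at 34
  Job 5: processing = 20, completes at 54
Sum of completion times = 127
Average completion time = 127/5 = 25.4

25.4


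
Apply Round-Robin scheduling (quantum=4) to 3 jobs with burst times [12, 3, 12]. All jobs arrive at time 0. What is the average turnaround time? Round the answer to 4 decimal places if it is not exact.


Time quantum = 4
Execution trace:
  J1 runs 4 units, time = 4
  J2 runs 3 units, time = 7
  J3 runs 4 units, time = 11
  J1 runs 4 units, time = 15
  J3 runs 4 units, time = 19
  J1 runs 4 units, time = 23
  J3 runs 4 units, time = 27
Finish times: [23, 7, 27]
Average turnaround = 57/3 = 19.0

19.0


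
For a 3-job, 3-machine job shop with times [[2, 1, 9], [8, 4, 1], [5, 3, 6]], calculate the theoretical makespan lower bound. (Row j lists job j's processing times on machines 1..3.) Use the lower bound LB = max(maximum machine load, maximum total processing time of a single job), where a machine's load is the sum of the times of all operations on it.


Machine loads:
  Machine 1: 2 + 8 + 5 = 15
  Machine 2: 1 + 4 + 3 = 8
  Machine 3: 9 + 1 + 6 = 16
Max machine load = 16
Job totals:
  Job 1: 12
  Job 2: 13
  Job 3: 14
Max job total = 14
Lower bound = max(16, 14) = 16

16


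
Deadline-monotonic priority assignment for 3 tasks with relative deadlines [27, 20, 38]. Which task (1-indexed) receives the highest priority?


Sort tasks by relative deadline (ascending):
  Task 2: deadline = 20
  Task 1: deadline = 27
  Task 3: deadline = 38
Priority order (highest first): [2, 1, 3]
Highest priority task = 2

2


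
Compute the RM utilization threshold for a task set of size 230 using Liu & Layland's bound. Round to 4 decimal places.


Compute 2^(1/230) = 1.0030182291
Subtract 1: 1.0030182291 - 1 = 0.0030182291
Multiply by n: 230 * 0.0030182291 = 0.6941926930
Round to 4 dp: 0.6942

0.6942


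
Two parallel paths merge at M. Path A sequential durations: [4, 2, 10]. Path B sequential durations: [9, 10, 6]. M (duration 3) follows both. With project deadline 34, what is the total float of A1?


Forward pass: ES(A1) = sum of predecessors on chain A = 0
EF = ES + duration = 0 + 4 = 4
Backward pass: LF(M) = deadline = 34; LS(M) = 34 - 3 = 31
LF(A1) = LS(M) - sum(successors on chain A) = 31 - 12 = 19
LS = LF - duration = 19 - 4 = 15
Total float = LS - ES = 15 - 0 = 15

15


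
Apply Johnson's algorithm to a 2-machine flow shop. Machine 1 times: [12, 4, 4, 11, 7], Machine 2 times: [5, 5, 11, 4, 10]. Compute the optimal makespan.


Apply Johnson's rule:
  Group 1 (a <= b): [(2, 4, 5), (3, 4, 11), (5, 7, 10)]
  Group 2 (a > b): [(1, 12, 5), (4, 11, 4)]
Optimal job order: [2, 3, 5, 1, 4]
Schedule:
  Job 2: M1 done at 4, M2 done at 9
  Job 3: M1 done at 8, M2 done at 20
  Job 5: M1 done at 15, M2 done at 30
  Job 1: M1 done at 27, M2 done at 35
  Job 4: M1 done at 38, M2 done at 42
Makespan = 42

42


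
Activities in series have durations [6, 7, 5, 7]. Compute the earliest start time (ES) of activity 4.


Activity 4 starts after activities 1 through 3 complete.
Predecessor durations: [6, 7, 5]
ES = 6 + 7 + 5 = 18

18


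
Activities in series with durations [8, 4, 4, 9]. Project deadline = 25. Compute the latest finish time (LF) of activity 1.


LF(activity 1) = deadline - sum of successor durations
Successors: activities 2 through 4 with durations [4, 4, 9]
Sum of successor durations = 17
LF = 25 - 17 = 8

8


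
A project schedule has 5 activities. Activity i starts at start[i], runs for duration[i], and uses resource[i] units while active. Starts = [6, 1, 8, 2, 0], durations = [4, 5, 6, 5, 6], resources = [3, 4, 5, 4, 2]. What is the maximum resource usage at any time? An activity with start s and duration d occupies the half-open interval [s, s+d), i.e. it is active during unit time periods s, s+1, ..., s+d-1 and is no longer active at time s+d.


Each activity i is active on [start_i, start_i + duration_i).
Compute total resource usage per time slot:
  t=0: active resources = [2], total = 2
  t=1: active resources = [4, 2], total = 6
  t=2: active resources = [4, 4, 2], total = 10
  t=3: active resources = [4, 4, 2], total = 10
  t=4: active resources = [4, 4, 2], total = 10
  t=5: active resources = [4, 4, 2], total = 10
  t=6: active resources = [3, 4], total = 7
  t=7: active resources = [3], total = 3
  t=8: active resources = [3, 5], total = 8
  t=9: active resources = [3, 5], total = 8
  t=10: active resources = [5], total = 5
  t=11: active resources = [5], total = 5
  t=12: active resources = [5], total = 5
  t=13: active resources = [5], total = 5
Peak resource demand = 10

10


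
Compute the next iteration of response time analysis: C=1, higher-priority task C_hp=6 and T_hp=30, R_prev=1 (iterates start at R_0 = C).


R_next = C + ceil(R_prev / T_hp) * C_hp
ceil(1 / 30) = ceil(0.0333) = 1
Interference = 1 * 6 = 6
R_next = 1 + 6 = 7

7


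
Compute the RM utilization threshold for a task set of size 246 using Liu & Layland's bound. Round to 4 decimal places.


Compute 2^(1/246) = 1.0028216448
Subtract 1: 1.0028216448 - 1 = 0.0028216448
Multiply by n: 246 * 0.0028216448 = 0.6941246208
Round to 4 dp: 0.6941

0.6941


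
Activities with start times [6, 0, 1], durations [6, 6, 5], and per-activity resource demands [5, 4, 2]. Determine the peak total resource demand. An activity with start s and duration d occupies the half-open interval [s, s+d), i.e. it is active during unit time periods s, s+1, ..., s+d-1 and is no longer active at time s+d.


Each activity i is active on [start_i, start_i + duration_i).
Compute total resource usage per time slot:
  t=0: active resources = [4], total = 4
  t=1: active resources = [4, 2], total = 6
  t=2: active resources = [4, 2], total = 6
  t=3: active resources = [4, 2], total = 6
  t=4: active resources = [4, 2], total = 6
  t=5: active resources = [4, 2], total = 6
  t=6: active resources = [5], total = 5
  t=7: active resources = [5], total = 5
  t=8: active resources = [5], total = 5
  t=9: active resources = [5], total = 5
  t=10: active resources = [5], total = 5
  t=11: active resources = [5], total = 5
Peak resource demand = 6

6


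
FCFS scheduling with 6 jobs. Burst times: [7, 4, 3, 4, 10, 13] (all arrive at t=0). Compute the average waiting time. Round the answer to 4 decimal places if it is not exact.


FCFS order (as given): [7, 4, 3, 4, 10, 13]
Waiting times:
  Job 1: wait = 0
  Job 2: wait = 7
  Job 3: wait = 11
  Job 4: wait = 14
  Job 5: wait = 18
  Job 6: wait = 28
Sum of waiting times = 78
Average waiting time = 78/6 = 13.0

13.0


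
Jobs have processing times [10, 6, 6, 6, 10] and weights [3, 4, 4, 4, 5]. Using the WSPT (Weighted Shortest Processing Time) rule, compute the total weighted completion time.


Compute p/w ratios and sort ascending (WSPT): [(6, 4), (6, 4), (6, 4), (10, 5), (10, 3)]
Compute weighted completion times:
  Job (p=6,w=4): C=6, w*C=4*6=24
  Job (p=6,w=4): C=12, w*C=4*12=48
  Job (p=6,w=4): C=18, w*C=4*18=72
  Job (p=10,w=5): C=28, w*C=5*28=140
  Job (p=10,w=3): C=38, w*C=3*38=114
Total weighted completion time = 398

398


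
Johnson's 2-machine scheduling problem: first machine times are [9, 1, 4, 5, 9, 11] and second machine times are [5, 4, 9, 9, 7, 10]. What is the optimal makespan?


Apply Johnson's rule:
  Group 1 (a <= b): [(2, 1, 4), (3, 4, 9), (4, 5, 9)]
  Group 2 (a > b): [(6, 11, 10), (5, 9, 7), (1, 9, 5)]
Optimal job order: [2, 3, 4, 6, 5, 1]
Schedule:
  Job 2: M1 done at 1, M2 done at 5
  Job 3: M1 done at 5, M2 done at 14
  Job 4: M1 done at 10, M2 done at 23
  Job 6: M1 done at 21, M2 done at 33
  Job 5: M1 done at 30, M2 done at 40
  Job 1: M1 done at 39, M2 done at 45
Makespan = 45

45


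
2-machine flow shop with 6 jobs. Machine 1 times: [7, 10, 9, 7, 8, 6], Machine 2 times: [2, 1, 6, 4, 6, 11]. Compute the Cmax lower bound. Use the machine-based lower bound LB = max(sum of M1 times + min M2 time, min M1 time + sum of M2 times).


LB1 = sum(M1 times) + min(M2 times) = 47 + 1 = 48
LB2 = min(M1 times) + sum(M2 times) = 6 + 30 = 36
Lower bound = max(LB1, LB2) = max(48, 36) = 48

48


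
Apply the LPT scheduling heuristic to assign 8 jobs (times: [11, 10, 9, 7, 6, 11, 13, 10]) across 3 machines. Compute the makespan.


Sort jobs in decreasing order (LPT): [13, 11, 11, 10, 10, 9, 7, 6]
Assign each job to the least loaded machine:
  Machine 1: jobs [13, 9], load = 22
  Machine 2: jobs [11, 10, 7], load = 28
  Machine 3: jobs [11, 10, 6], load = 27
Makespan = max load = 28

28


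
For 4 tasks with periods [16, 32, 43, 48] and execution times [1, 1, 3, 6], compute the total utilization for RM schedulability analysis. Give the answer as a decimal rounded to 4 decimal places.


Compute individual utilizations (exact fractions):
  Task 1: C/T = 1/16 (approx. 0.0625)
  Task 2: C/T = 1/32 (approx. 0.0313)
  Task 3: C/T = 3/43 (approx. 0.0698)
  Task 4: C/T = 6/48 = 1/8 (approx. 0.125)
Total utilization U = 1/16 + 1/32 + 3/43 + 1/8 = 397/1376
Rounded to 4 decimal places: U = 0.2885
RM (Liu & Layland) bound for 4 tasks = 0.756828; compare with U = 397/1376 (approx. 0.288517)
U <= bound, so schedulable by RM sufficient condition.

0.2885


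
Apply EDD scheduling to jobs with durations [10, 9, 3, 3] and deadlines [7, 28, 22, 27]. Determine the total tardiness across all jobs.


Sort by due date (EDD order): [(10, 7), (3, 22), (3, 27), (9, 28)]
Compute completion times and tardiness:
  Job 1: p=10, d=7, C=10, tardiness=max(0,10-7)=3
  Job 2: p=3, d=22, C=13, tardiness=max(0,13-22)=0
  Job 3: p=3, d=27, C=16, tardiness=max(0,16-27)=0
  Job 4: p=9, d=28, C=25, tardiness=max(0,25-28)=0
Total tardiness = 3

3


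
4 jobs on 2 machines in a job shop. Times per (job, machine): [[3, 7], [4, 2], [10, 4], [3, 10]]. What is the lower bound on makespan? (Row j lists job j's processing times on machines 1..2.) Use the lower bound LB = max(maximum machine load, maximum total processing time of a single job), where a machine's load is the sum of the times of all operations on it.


Machine loads:
  Machine 1: 3 + 4 + 10 + 3 = 20
  Machine 2: 7 + 2 + 4 + 10 = 23
Max machine load = 23
Job totals:
  Job 1: 10
  Job 2: 6
  Job 3: 14
  Job 4: 13
Max job total = 14
Lower bound = max(23, 14) = 23

23


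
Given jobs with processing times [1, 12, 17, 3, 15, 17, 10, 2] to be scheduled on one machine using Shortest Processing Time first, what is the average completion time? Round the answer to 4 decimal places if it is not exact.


Sort jobs by processing time (SPT order): [1, 2, 3, 10, 12, 15, 17, 17]
Compute completion times sequentially:
  Job 1: processing = 1, completes at 1
  Job 2: processing = 2, completes at 3
  Job 3: processing = 3, completes at 6
  Job 4: processing = 10, completes at 16
  Job 5: processing = 12, completes at 28
  Job 6: processing = 15, completes at 43
  Job 7: processing = 17, completes at 60
  Job 8: processing = 17, completes at 77
Sum of completion times = 234
Average completion time = 234/8 = 29.25

29.25


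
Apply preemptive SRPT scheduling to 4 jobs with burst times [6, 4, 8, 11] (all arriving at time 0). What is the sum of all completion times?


Since all jobs arrive at t=0, SRPT equals SPT ordering.
SPT order: [4, 6, 8, 11]
Completion times:
  Job 1: p=4, C=4
  Job 2: p=6, C=10
  Job 3: p=8, C=18
  Job 4: p=11, C=29
Total completion time = 4 + 10 + 18 + 29 = 61

61
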